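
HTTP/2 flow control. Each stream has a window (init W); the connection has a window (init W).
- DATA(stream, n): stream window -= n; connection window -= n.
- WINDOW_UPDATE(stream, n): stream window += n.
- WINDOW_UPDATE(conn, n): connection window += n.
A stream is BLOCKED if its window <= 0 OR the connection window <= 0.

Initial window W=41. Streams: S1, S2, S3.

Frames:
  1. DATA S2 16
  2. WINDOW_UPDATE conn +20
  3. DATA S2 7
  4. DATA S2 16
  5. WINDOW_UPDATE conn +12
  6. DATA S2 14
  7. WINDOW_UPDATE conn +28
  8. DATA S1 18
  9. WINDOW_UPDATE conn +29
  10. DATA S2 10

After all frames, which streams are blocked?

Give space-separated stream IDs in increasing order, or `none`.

Op 1: conn=25 S1=41 S2=25 S3=41 blocked=[]
Op 2: conn=45 S1=41 S2=25 S3=41 blocked=[]
Op 3: conn=38 S1=41 S2=18 S3=41 blocked=[]
Op 4: conn=22 S1=41 S2=2 S3=41 blocked=[]
Op 5: conn=34 S1=41 S2=2 S3=41 blocked=[]
Op 6: conn=20 S1=41 S2=-12 S3=41 blocked=[2]
Op 7: conn=48 S1=41 S2=-12 S3=41 blocked=[2]
Op 8: conn=30 S1=23 S2=-12 S3=41 blocked=[2]
Op 9: conn=59 S1=23 S2=-12 S3=41 blocked=[2]
Op 10: conn=49 S1=23 S2=-22 S3=41 blocked=[2]

Answer: S2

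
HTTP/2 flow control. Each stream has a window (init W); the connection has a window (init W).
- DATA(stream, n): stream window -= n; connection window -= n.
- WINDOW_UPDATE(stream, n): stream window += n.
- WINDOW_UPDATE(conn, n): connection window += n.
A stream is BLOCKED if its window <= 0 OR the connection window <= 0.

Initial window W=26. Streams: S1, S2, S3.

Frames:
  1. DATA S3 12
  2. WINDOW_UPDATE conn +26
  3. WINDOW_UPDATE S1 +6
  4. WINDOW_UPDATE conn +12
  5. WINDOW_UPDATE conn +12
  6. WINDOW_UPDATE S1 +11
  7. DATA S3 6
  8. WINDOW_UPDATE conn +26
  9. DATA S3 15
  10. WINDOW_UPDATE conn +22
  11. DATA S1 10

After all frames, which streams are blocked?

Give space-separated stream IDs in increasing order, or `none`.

Answer: S3

Derivation:
Op 1: conn=14 S1=26 S2=26 S3=14 blocked=[]
Op 2: conn=40 S1=26 S2=26 S3=14 blocked=[]
Op 3: conn=40 S1=32 S2=26 S3=14 blocked=[]
Op 4: conn=52 S1=32 S2=26 S3=14 blocked=[]
Op 5: conn=64 S1=32 S2=26 S3=14 blocked=[]
Op 6: conn=64 S1=43 S2=26 S3=14 blocked=[]
Op 7: conn=58 S1=43 S2=26 S3=8 blocked=[]
Op 8: conn=84 S1=43 S2=26 S3=8 blocked=[]
Op 9: conn=69 S1=43 S2=26 S3=-7 blocked=[3]
Op 10: conn=91 S1=43 S2=26 S3=-7 blocked=[3]
Op 11: conn=81 S1=33 S2=26 S3=-7 blocked=[3]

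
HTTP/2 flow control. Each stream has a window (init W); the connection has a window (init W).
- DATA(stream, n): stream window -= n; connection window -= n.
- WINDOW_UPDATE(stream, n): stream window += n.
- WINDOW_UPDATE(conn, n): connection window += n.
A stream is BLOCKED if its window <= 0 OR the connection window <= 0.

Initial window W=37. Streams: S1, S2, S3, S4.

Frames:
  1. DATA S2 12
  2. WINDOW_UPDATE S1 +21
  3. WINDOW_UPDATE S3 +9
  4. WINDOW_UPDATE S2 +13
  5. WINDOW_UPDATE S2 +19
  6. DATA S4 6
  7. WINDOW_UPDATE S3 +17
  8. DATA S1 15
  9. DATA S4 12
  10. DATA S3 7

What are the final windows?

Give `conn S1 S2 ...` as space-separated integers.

Answer: -15 43 57 56 19

Derivation:
Op 1: conn=25 S1=37 S2=25 S3=37 S4=37 blocked=[]
Op 2: conn=25 S1=58 S2=25 S3=37 S4=37 blocked=[]
Op 3: conn=25 S1=58 S2=25 S3=46 S4=37 blocked=[]
Op 4: conn=25 S1=58 S2=38 S3=46 S4=37 blocked=[]
Op 5: conn=25 S1=58 S2=57 S3=46 S4=37 blocked=[]
Op 6: conn=19 S1=58 S2=57 S3=46 S4=31 blocked=[]
Op 7: conn=19 S1=58 S2=57 S3=63 S4=31 blocked=[]
Op 8: conn=4 S1=43 S2=57 S3=63 S4=31 blocked=[]
Op 9: conn=-8 S1=43 S2=57 S3=63 S4=19 blocked=[1, 2, 3, 4]
Op 10: conn=-15 S1=43 S2=57 S3=56 S4=19 blocked=[1, 2, 3, 4]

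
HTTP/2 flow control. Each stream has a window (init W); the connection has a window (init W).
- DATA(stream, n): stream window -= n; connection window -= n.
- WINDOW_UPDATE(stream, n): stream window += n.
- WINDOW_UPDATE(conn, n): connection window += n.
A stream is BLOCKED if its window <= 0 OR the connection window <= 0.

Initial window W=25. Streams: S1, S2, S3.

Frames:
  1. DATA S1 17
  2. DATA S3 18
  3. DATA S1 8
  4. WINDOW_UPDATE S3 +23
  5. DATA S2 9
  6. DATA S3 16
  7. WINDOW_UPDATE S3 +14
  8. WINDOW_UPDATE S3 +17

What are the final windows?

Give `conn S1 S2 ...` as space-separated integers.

Answer: -43 0 16 45

Derivation:
Op 1: conn=8 S1=8 S2=25 S3=25 blocked=[]
Op 2: conn=-10 S1=8 S2=25 S3=7 blocked=[1, 2, 3]
Op 3: conn=-18 S1=0 S2=25 S3=7 blocked=[1, 2, 3]
Op 4: conn=-18 S1=0 S2=25 S3=30 blocked=[1, 2, 3]
Op 5: conn=-27 S1=0 S2=16 S3=30 blocked=[1, 2, 3]
Op 6: conn=-43 S1=0 S2=16 S3=14 blocked=[1, 2, 3]
Op 7: conn=-43 S1=0 S2=16 S3=28 blocked=[1, 2, 3]
Op 8: conn=-43 S1=0 S2=16 S3=45 blocked=[1, 2, 3]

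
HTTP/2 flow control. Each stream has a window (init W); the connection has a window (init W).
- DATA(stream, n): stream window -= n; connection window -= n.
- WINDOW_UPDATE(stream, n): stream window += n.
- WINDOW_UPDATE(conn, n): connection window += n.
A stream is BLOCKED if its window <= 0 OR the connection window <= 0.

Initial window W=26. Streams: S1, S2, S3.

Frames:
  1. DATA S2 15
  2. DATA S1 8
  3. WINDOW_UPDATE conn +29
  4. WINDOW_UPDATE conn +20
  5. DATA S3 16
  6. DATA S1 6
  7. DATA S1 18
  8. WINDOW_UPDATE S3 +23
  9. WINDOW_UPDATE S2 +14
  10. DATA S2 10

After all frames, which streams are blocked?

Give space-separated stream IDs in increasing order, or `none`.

Answer: S1

Derivation:
Op 1: conn=11 S1=26 S2=11 S3=26 blocked=[]
Op 2: conn=3 S1=18 S2=11 S3=26 blocked=[]
Op 3: conn=32 S1=18 S2=11 S3=26 blocked=[]
Op 4: conn=52 S1=18 S2=11 S3=26 blocked=[]
Op 5: conn=36 S1=18 S2=11 S3=10 blocked=[]
Op 6: conn=30 S1=12 S2=11 S3=10 blocked=[]
Op 7: conn=12 S1=-6 S2=11 S3=10 blocked=[1]
Op 8: conn=12 S1=-6 S2=11 S3=33 blocked=[1]
Op 9: conn=12 S1=-6 S2=25 S3=33 blocked=[1]
Op 10: conn=2 S1=-6 S2=15 S3=33 blocked=[1]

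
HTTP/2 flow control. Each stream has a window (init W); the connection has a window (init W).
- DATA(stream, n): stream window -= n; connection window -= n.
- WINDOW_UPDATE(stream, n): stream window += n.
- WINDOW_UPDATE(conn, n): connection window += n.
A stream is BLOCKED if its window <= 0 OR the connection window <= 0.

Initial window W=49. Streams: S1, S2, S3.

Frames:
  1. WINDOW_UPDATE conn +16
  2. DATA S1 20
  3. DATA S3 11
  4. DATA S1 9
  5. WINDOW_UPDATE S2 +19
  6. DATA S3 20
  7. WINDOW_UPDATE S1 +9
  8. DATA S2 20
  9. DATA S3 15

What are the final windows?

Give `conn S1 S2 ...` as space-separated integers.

Op 1: conn=65 S1=49 S2=49 S3=49 blocked=[]
Op 2: conn=45 S1=29 S2=49 S3=49 blocked=[]
Op 3: conn=34 S1=29 S2=49 S3=38 blocked=[]
Op 4: conn=25 S1=20 S2=49 S3=38 blocked=[]
Op 5: conn=25 S1=20 S2=68 S3=38 blocked=[]
Op 6: conn=5 S1=20 S2=68 S3=18 blocked=[]
Op 7: conn=5 S1=29 S2=68 S3=18 blocked=[]
Op 8: conn=-15 S1=29 S2=48 S3=18 blocked=[1, 2, 3]
Op 9: conn=-30 S1=29 S2=48 S3=3 blocked=[1, 2, 3]

Answer: -30 29 48 3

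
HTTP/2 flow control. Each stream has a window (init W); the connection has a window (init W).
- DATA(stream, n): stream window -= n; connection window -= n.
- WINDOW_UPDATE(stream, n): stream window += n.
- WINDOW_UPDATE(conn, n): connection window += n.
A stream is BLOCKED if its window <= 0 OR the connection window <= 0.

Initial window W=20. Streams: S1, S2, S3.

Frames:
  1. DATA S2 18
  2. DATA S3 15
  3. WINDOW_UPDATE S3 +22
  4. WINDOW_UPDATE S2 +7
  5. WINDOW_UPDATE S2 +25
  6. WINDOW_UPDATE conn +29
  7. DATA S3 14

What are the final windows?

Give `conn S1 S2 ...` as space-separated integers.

Answer: 2 20 34 13

Derivation:
Op 1: conn=2 S1=20 S2=2 S3=20 blocked=[]
Op 2: conn=-13 S1=20 S2=2 S3=5 blocked=[1, 2, 3]
Op 3: conn=-13 S1=20 S2=2 S3=27 blocked=[1, 2, 3]
Op 4: conn=-13 S1=20 S2=9 S3=27 blocked=[1, 2, 3]
Op 5: conn=-13 S1=20 S2=34 S3=27 blocked=[1, 2, 3]
Op 6: conn=16 S1=20 S2=34 S3=27 blocked=[]
Op 7: conn=2 S1=20 S2=34 S3=13 blocked=[]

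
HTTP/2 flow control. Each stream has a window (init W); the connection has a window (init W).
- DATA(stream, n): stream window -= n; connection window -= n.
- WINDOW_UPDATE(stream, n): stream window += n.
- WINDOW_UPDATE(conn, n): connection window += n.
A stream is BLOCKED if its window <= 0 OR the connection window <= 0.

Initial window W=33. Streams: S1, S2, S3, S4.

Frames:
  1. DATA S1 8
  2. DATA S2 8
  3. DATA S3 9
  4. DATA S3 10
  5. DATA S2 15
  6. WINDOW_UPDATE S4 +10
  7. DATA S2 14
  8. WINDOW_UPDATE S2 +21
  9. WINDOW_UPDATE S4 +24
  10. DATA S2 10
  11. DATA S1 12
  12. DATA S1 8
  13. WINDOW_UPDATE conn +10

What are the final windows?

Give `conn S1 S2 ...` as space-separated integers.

Answer: -51 5 7 14 67

Derivation:
Op 1: conn=25 S1=25 S2=33 S3=33 S4=33 blocked=[]
Op 2: conn=17 S1=25 S2=25 S3=33 S4=33 blocked=[]
Op 3: conn=8 S1=25 S2=25 S3=24 S4=33 blocked=[]
Op 4: conn=-2 S1=25 S2=25 S3=14 S4=33 blocked=[1, 2, 3, 4]
Op 5: conn=-17 S1=25 S2=10 S3=14 S4=33 blocked=[1, 2, 3, 4]
Op 6: conn=-17 S1=25 S2=10 S3=14 S4=43 blocked=[1, 2, 3, 4]
Op 7: conn=-31 S1=25 S2=-4 S3=14 S4=43 blocked=[1, 2, 3, 4]
Op 8: conn=-31 S1=25 S2=17 S3=14 S4=43 blocked=[1, 2, 3, 4]
Op 9: conn=-31 S1=25 S2=17 S3=14 S4=67 blocked=[1, 2, 3, 4]
Op 10: conn=-41 S1=25 S2=7 S3=14 S4=67 blocked=[1, 2, 3, 4]
Op 11: conn=-53 S1=13 S2=7 S3=14 S4=67 blocked=[1, 2, 3, 4]
Op 12: conn=-61 S1=5 S2=7 S3=14 S4=67 blocked=[1, 2, 3, 4]
Op 13: conn=-51 S1=5 S2=7 S3=14 S4=67 blocked=[1, 2, 3, 4]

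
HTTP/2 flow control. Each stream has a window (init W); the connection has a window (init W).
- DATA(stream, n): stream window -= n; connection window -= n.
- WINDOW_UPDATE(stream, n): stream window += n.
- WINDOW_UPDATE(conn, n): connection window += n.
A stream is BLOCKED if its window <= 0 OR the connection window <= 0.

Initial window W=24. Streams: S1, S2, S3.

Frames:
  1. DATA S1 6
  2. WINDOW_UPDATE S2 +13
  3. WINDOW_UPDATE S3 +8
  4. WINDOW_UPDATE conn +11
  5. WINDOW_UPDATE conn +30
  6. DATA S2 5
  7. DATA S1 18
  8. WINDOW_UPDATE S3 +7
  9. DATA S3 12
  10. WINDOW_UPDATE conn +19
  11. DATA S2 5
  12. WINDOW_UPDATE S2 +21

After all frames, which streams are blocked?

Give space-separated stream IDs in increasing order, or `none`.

Op 1: conn=18 S1=18 S2=24 S3=24 blocked=[]
Op 2: conn=18 S1=18 S2=37 S3=24 blocked=[]
Op 3: conn=18 S1=18 S2=37 S3=32 blocked=[]
Op 4: conn=29 S1=18 S2=37 S3=32 blocked=[]
Op 5: conn=59 S1=18 S2=37 S3=32 blocked=[]
Op 6: conn=54 S1=18 S2=32 S3=32 blocked=[]
Op 7: conn=36 S1=0 S2=32 S3=32 blocked=[1]
Op 8: conn=36 S1=0 S2=32 S3=39 blocked=[1]
Op 9: conn=24 S1=0 S2=32 S3=27 blocked=[1]
Op 10: conn=43 S1=0 S2=32 S3=27 blocked=[1]
Op 11: conn=38 S1=0 S2=27 S3=27 blocked=[1]
Op 12: conn=38 S1=0 S2=48 S3=27 blocked=[1]

Answer: S1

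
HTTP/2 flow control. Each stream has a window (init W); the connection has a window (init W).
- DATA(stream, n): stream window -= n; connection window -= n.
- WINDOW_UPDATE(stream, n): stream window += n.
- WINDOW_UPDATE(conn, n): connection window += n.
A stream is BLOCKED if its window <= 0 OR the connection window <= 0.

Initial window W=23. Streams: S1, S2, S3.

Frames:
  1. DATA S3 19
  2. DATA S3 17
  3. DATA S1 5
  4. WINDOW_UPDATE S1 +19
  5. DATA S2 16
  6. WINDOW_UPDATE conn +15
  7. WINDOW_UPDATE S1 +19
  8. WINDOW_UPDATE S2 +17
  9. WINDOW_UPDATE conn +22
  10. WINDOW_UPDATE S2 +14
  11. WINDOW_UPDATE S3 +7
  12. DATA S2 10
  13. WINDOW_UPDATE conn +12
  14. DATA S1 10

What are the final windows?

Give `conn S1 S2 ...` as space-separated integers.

Op 1: conn=4 S1=23 S2=23 S3=4 blocked=[]
Op 2: conn=-13 S1=23 S2=23 S3=-13 blocked=[1, 2, 3]
Op 3: conn=-18 S1=18 S2=23 S3=-13 blocked=[1, 2, 3]
Op 4: conn=-18 S1=37 S2=23 S3=-13 blocked=[1, 2, 3]
Op 5: conn=-34 S1=37 S2=7 S3=-13 blocked=[1, 2, 3]
Op 6: conn=-19 S1=37 S2=7 S3=-13 blocked=[1, 2, 3]
Op 7: conn=-19 S1=56 S2=7 S3=-13 blocked=[1, 2, 3]
Op 8: conn=-19 S1=56 S2=24 S3=-13 blocked=[1, 2, 3]
Op 9: conn=3 S1=56 S2=24 S3=-13 blocked=[3]
Op 10: conn=3 S1=56 S2=38 S3=-13 blocked=[3]
Op 11: conn=3 S1=56 S2=38 S3=-6 blocked=[3]
Op 12: conn=-7 S1=56 S2=28 S3=-6 blocked=[1, 2, 3]
Op 13: conn=5 S1=56 S2=28 S3=-6 blocked=[3]
Op 14: conn=-5 S1=46 S2=28 S3=-6 blocked=[1, 2, 3]

Answer: -5 46 28 -6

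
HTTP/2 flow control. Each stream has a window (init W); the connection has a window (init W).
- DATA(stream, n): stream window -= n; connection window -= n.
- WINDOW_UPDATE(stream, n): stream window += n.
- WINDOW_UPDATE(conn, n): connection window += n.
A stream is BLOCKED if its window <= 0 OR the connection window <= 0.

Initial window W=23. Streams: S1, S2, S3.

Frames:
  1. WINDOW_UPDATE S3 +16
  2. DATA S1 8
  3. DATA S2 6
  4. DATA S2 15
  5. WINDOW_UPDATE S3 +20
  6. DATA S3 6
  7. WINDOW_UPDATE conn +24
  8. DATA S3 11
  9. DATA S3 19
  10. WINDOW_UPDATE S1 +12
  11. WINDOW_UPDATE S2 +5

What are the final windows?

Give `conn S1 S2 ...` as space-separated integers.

Op 1: conn=23 S1=23 S2=23 S3=39 blocked=[]
Op 2: conn=15 S1=15 S2=23 S3=39 blocked=[]
Op 3: conn=9 S1=15 S2=17 S3=39 blocked=[]
Op 4: conn=-6 S1=15 S2=2 S3=39 blocked=[1, 2, 3]
Op 5: conn=-6 S1=15 S2=2 S3=59 blocked=[1, 2, 3]
Op 6: conn=-12 S1=15 S2=2 S3=53 blocked=[1, 2, 3]
Op 7: conn=12 S1=15 S2=2 S3=53 blocked=[]
Op 8: conn=1 S1=15 S2=2 S3=42 blocked=[]
Op 9: conn=-18 S1=15 S2=2 S3=23 blocked=[1, 2, 3]
Op 10: conn=-18 S1=27 S2=2 S3=23 blocked=[1, 2, 3]
Op 11: conn=-18 S1=27 S2=7 S3=23 blocked=[1, 2, 3]

Answer: -18 27 7 23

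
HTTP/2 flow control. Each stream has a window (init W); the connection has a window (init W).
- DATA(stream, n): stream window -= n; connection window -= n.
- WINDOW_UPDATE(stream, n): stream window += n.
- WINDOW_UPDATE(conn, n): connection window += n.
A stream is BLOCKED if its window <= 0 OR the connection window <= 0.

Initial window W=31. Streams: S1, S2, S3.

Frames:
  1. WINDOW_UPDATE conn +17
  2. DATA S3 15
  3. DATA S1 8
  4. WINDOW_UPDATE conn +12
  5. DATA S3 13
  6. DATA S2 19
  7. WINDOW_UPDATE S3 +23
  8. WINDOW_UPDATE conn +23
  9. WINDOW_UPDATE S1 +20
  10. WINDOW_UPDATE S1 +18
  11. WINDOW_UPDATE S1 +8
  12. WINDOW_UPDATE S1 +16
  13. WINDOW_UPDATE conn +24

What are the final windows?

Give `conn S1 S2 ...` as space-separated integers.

Answer: 52 85 12 26

Derivation:
Op 1: conn=48 S1=31 S2=31 S3=31 blocked=[]
Op 2: conn=33 S1=31 S2=31 S3=16 blocked=[]
Op 3: conn=25 S1=23 S2=31 S3=16 blocked=[]
Op 4: conn=37 S1=23 S2=31 S3=16 blocked=[]
Op 5: conn=24 S1=23 S2=31 S3=3 blocked=[]
Op 6: conn=5 S1=23 S2=12 S3=3 blocked=[]
Op 7: conn=5 S1=23 S2=12 S3=26 blocked=[]
Op 8: conn=28 S1=23 S2=12 S3=26 blocked=[]
Op 9: conn=28 S1=43 S2=12 S3=26 blocked=[]
Op 10: conn=28 S1=61 S2=12 S3=26 blocked=[]
Op 11: conn=28 S1=69 S2=12 S3=26 blocked=[]
Op 12: conn=28 S1=85 S2=12 S3=26 blocked=[]
Op 13: conn=52 S1=85 S2=12 S3=26 blocked=[]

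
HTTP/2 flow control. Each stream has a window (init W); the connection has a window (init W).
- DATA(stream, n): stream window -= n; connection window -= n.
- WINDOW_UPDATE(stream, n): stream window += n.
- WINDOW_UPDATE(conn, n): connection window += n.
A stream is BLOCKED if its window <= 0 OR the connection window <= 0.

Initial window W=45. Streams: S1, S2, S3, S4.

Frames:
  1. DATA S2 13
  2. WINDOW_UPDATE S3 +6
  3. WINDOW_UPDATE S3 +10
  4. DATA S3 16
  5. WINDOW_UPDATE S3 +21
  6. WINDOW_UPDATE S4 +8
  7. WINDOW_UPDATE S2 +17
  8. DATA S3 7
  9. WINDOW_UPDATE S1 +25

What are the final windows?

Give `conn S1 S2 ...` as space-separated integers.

Answer: 9 70 49 59 53

Derivation:
Op 1: conn=32 S1=45 S2=32 S3=45 S4=45 blocked=[]
Op 2: conn=32 S1=45 S2=32 S3=51 S4=45 blocked=[]
Op 3: conn=32 S1=45 S2=32 S3=61 S4=45 blocked=[]
Op 4: conn=16 S1=45 S2=32 S3=45 S4=45 blocked=[]
Op 5: conn=16 S1=45 S2=32 S3=66 S4=45 blocked=[]
Op 6: conn=16 S1=45 S2=32 S3=66 S4=53 blocked=[]
Op 7: conn=16 S1=45 S2=49 S3=66 S4=53 blocked=[]
Op 8: conn=9 S1=45 S2=49 S3=59 S4=53 blocked=[]
Op 9: conn=9 S1=70 S2=49 S3=59 S4=53 blocked=[]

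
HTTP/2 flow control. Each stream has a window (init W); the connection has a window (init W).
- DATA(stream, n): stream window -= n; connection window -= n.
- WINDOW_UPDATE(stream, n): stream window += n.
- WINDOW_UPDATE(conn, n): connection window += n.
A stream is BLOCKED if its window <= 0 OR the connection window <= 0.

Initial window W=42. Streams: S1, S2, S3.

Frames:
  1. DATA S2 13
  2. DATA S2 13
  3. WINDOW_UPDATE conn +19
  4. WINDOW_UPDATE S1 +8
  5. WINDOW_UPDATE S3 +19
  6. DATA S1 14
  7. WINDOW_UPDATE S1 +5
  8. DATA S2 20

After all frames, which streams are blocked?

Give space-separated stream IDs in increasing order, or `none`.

Answer: S2

Derivation:
Op 1: conn=29 S1=42 S2=29 S3=42 blocked=[]
Op 2: conn=16 S1=42 S2=16 S3=42 blocked=[]
Op 3: conn=35 S1=42 S2=16 S3=42 blocked=[]
Op 4: conn=35 S1=50 S2=16 S3=42 blocked=[]
Op 5: conn=35 S1=50 S2=16 S3=61 blocked=[]
Op 6: conn=21 S1=36 S2=16 S3=61 blocked=[]
Op 7: conn=21 S1=41 S2=16 S3=61 blocked=[]
Op 8: conn=1 S1=41 S2=-4 S3=61 blocked=[2]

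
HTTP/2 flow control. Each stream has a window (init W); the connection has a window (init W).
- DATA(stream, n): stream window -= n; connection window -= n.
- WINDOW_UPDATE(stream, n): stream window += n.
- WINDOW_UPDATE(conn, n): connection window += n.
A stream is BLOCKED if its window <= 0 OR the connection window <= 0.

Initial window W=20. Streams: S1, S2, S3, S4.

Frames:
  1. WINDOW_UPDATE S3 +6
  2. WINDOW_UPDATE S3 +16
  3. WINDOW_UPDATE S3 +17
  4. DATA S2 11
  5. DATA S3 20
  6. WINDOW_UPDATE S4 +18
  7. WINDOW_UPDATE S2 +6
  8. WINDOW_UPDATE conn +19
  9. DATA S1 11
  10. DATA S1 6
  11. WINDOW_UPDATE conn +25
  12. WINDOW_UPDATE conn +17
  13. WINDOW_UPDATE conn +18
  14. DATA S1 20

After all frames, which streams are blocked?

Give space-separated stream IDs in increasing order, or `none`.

Answer: S1

Derivation:
Op 1: conn=20 S1=20 S2=20 S3=26 S4=20 blocked=[]
Op 2: conn=20 S1=20 S2=20 S3=42 S4=20 blocked=[]
Op 3: conn=20 S1=20 S2=20 S3=59 S4=20 blocked=[]
Op 4: conn=9 S1=20 S2=9 S3=59 S4=20 blocked=[]
Op 5: conn=-11 S1=20 S2=9 S3=39 S4=20 blocked=[1, 2, 3, 4]
Op 6: conn=-11 S1=20 S2=9 S3=39 S4=38 blocked=[1, 2, 3, 4]
Op 7: conn=-11 S1=20 S2=15 S3=39 S4=38 blocked=[1, 2, 3, 4]
Op 8: conn=8 S1=20 S2=15 S3=39 S4=38 blocked=[]
Op 9: conn=-3 S1=9 S2=15 S3=39 S4=38 blocked=[1, 2, 3, 4]
Op 10: conn=-9 S1=3 S2=15 S3=39 S4=38 blocked=[1, 2, 3, 4]
Op 11: conn=16 S1=3 S2=15 S3=39 S4=38 blocked=[]
Op 12: conn=33 S1=3 S2=15 S3=39 S4=38 blocked=[]
Op 13: conn=51 S1=3 S2=15 S3=39 S4=38 blocked=[]
Op 14: conn=31 S1=-17 S2=15 S3=39 S4=38 blocked=[1]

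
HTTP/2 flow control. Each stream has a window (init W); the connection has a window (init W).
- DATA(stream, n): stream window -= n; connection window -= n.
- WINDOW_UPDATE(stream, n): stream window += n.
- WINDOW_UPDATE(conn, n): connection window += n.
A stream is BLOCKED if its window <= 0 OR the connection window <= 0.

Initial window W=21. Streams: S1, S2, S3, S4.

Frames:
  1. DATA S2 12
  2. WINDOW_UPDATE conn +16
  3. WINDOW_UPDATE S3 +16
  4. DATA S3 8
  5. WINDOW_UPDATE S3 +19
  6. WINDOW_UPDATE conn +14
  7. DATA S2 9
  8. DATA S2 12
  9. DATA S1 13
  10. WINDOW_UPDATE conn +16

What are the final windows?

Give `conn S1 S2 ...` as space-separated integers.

Op 1: conn=9 S1=21 S2=9 S3=21 S4=21 blocked=[]
Op 2: conn=25 S1=21 S2=9 S3=21 S4=21 blocked=[]
Op 3: conn=25 S1=21 S2=9 S3=37 S4=21 blocked=[]
Op 4: conn=17 S1=21 S2=9 S3=29 S4=21 blocked=[]
Op 5: conn=17 S1=21 S2=9 S3=48 S4=21 blocked=[]
Op 6: conn=31 S1=21 S2=9 S3=48 S4=21 blocked=[]
Op 7: conn=22 S1=21 S2=0 S3=48 S4=21 blocked=[2]
Op 8: conn=10 S1=21 S2=-12 S3=48 S4=21 blocked=[2]
Op 9: conn=-3 S1=8 S2=-12 S3=48 S4=21 blocked=[1, 2, 3, 4]
Op 10: conn=13 S1=8 S2=-12 S3=48 S4=21 blocked=[2]

Answer: 13 8 -12 48 21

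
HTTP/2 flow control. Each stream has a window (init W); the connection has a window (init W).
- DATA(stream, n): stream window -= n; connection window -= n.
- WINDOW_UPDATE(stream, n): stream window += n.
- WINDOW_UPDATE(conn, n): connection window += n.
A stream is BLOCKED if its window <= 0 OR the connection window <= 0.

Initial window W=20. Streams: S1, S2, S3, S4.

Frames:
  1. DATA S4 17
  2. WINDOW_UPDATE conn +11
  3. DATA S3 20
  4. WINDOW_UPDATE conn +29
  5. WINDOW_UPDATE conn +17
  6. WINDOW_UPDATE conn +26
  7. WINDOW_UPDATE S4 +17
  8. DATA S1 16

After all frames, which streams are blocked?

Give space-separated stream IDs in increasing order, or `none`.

Op 1: conn=3 S1=20 S2=20 S3=20 S4=3 blocked=[]
Op 2: conn=14 S1=20 S2=20 S3=20 S4=3 blocked=[]
Op 3: conn=-6 S1=20 S2=20 S3=0 S4=3 blocked=[1, 2, 3, 4]
Op 4: conn=23 S1=20 S2=20 S3=0 S4=3 blocked=[3]
Op 5: conn=40 S1=20 S2=20 S3=0 S4=3 blocked=[3]
Op 6: conn=66 S1=20 S2=20 S3=0 S4=3 blocked=[3]
Op 7: conn=66 S1=20 S2=20 S3=0 S4=20 blocked=[3]
Op 8: conn=50 S1=4 S2=20 S3=0 S4=20 blocked=[3]

Answer: S3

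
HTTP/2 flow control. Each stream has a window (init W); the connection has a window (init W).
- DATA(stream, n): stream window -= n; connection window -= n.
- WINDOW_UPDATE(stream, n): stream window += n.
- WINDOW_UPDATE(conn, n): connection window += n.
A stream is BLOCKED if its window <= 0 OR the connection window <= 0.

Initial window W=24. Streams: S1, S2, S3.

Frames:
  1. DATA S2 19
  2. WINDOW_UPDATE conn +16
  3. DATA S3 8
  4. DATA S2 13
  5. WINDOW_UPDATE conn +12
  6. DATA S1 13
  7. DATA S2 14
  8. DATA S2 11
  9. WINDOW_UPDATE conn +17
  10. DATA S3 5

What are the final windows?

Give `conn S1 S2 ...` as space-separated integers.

Answer: -14 11 -33 11

Derivation:
Op 1: conn=5 S1=24 S2=5 S3=24 blocked=[]
Op 2: conn=21 S1=24 S2=5 S3=24 blocked=[]
Op 3: conn=13 S1=24 S2=5 S3=16 blocked=[]
Op 4: conn=0 S1=24 S2=-8 S3=16 blocked=[1, 2, 3]
Op 5: conn=12 S1=24 S2=-8 S3=16 blocked=[2]
Op 6: conn=-1 S1=11 S2=-8 S3=16 blocked=[1, 2, 3]
Op 7: conn=-15 S1=11 S2=-22 S3=16 blocked=[1, 2, 3]
Op 8: conn=-26 S1=11 S2=-33 S3=16 blocked=[1, 2, 3]
Op 9: conn=-9 S1=11 S2=-33 S3=16 blocked=[1, 2, 3]
Op 10: conn=-14 S1=11 S2=-33 S3=11 blocked=[1, 2, 3]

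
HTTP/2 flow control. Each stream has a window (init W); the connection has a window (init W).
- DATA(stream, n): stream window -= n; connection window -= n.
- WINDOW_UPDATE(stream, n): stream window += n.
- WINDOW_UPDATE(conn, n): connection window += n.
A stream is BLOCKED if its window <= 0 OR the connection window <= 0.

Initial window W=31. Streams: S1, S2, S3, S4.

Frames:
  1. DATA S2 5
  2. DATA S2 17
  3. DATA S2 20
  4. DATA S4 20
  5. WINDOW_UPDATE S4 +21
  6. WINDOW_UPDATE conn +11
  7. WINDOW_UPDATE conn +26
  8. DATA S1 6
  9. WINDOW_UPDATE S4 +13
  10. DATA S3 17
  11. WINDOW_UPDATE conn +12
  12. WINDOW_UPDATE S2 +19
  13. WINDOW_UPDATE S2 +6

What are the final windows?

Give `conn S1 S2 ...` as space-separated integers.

Op 1: conn=26 S1=31 S2=26 S3=31 S4=31 blocked=[]
Op 2: conn=9 S1=31 S2=9 S3=31 S4=31 blocked=[]
Op 3: conn=-11 S1=31 S2=-11 S3=31 S4=31 blocked=[1, 2, 3, 4]
Op 4: conn=-31 S1=31 S2=-11 S3=31 S4=11 blocked=[1, 2, 3, 4]
Op 5: conn=-31 S1=31 S2=-11 S3=31 S4=32 blocked=[1, 2, 3, 4]
Op 6: conn=-20 S1=31 S2=-11 S3=31 S4=32 blocked=[1, 2, 3, 4]
Op 7: conn=6 S1=31 S2=-11 S3=31 S4=32 blocked=[2]
Op 8: conn=0 S1=25 S2=-11 S3=31 S4=32 blocked=[1, 2, 3, 4]
Op 9: conn=0 S1=25 S2=-11 S3=31 S4=45 blocked=[1, 2, 3, 4]
Op 10: conn=-17 S1=25 S2=-11 S3=14 S4=45 blocked=[1, 2, 3, 4]
Op 11: conn=-5 S1=25 S2=-11 S3=14 S4=45 blocked=[1, 2, 3, 4]
Op 12: conn=-5 S1=25 S2=8 S3=14 S4=45 blocked=[1, 2, 3, 4]
Op 13: conn=-5 S1=25 S2=14 S3=14 S4=45 blocked=[1, 2, 3, 4]

Answer: -5 25 14 14 45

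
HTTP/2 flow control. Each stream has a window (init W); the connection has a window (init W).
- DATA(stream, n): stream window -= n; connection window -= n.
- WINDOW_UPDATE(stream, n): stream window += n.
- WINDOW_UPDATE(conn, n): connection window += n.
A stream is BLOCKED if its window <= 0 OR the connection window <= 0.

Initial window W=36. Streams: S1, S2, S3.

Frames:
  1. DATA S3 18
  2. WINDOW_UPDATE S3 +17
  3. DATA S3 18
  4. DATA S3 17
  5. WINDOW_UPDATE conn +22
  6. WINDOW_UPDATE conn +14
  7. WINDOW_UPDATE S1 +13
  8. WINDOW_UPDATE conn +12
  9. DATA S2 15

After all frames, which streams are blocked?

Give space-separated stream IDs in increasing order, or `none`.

Op 1: conn=18 S1=36 S2=36 S3=18 blocked=[]
Op 2: conn=18 S1=36 S2=36 S3=35 blocked=[]
Op 3: conn=0 S1=36 S2=36 S3=17 blocked=[1, 2, 3]
Op 4: conn=-17 S1=36 S2=36 S3=0 blocked=[1, 2, 3]
Op 5: conn=5 S1=36 S2=36 S3=0 blocked=[3]
Op 6: conn=19 S1=36 S2=36 S3=0 blocked=[3]
Op 7: conn=19 S1=49 S2=36 S3=0 blocked=[3]
Op 8: conn=31 S1=49 S2=36 S3=0 blocked=[3]
Op 9: conn=16 S1=49 S2=21 S3=0 blocked=[3]

Answer: S3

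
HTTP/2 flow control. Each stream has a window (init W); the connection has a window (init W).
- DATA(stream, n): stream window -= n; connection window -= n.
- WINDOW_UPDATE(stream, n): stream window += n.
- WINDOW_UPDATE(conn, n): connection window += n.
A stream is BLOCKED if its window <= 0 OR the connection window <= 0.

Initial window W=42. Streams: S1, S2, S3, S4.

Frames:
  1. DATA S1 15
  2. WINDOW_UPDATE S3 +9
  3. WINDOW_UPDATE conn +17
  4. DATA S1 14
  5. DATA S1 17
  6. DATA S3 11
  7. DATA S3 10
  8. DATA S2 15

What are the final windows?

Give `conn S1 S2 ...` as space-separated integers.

Answer: -23 -4 27 30 42

Derivation:
Op 1: conn=27 S1=27 S2=42 S3=42 S4=42 blocked=[]
Op 2: conn=27 S1=27 S2=42 S3=51 S4=42 blocked=[]
Op 3: conn=44 S1=27 S2=42 S3=51 S4=42 blocked=[]
Op 4: conn=30 S1=13 S2=42 S3=51 S4=42 blocked=[]
Op 5: conn=13 S1=-4 S2=42 S3=51 S4=42 blocked=[1]
Op 6: conn=2 S1=-4 S2=42 S3=40 S4=42 blocked=[1]
Op 7: conn=-8 S1=-4 S2=42 S3=30 S4=42 blocked=[1, 2, 3, 4]
Op 8: conn=-23 S1=-4 S2=27 S3=30 S4=42 blocked=[1, 2, 3, 4]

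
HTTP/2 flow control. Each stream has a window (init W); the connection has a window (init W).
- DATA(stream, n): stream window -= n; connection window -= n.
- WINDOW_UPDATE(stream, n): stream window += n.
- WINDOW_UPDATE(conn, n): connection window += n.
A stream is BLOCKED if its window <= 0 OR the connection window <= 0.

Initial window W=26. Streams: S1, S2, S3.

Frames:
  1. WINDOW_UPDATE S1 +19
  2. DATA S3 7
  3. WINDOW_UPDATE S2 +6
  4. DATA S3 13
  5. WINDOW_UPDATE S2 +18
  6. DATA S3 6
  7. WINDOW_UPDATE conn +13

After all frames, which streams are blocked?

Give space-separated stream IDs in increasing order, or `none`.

Answer: S3

Derivation:
Op 1: conn=26 S1=45 S2=26 S3=26 blocked=[]
Op 2: conn=19 S1=45 S2=26 S3=19 blocked=[]
Op 3: conn=19 S1=45 S2=32 S3=19 blocked=[]
Op 4: conn=6 S1=45 S2=32 S3=6 blocked=[]
Op 5: conn=6 S1=45 S2=50 S3=6 blocked=[]
Op 6: conn=0 S1=45 S2=50 S3=0 blocked=[1, 2, 3]
Op 7: conn=13 S1=45 S2=50 S3=0 blocked=[3]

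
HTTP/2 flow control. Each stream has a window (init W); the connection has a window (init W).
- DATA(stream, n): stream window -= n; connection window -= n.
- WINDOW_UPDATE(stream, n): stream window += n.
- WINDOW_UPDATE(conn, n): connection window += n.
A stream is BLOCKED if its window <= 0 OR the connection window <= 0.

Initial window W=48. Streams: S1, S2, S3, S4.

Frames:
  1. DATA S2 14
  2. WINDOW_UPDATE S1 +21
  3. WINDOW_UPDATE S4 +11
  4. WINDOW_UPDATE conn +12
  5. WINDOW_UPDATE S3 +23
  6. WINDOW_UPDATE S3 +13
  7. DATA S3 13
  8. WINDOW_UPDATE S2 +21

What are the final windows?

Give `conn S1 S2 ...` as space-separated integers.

Answer: 33 69 55 71 59

Derivation:
Op 1: conn=34 S1=48 S2=34 S3=48 S4=48 blocked=[]
Op 2: conn=34 S1=69 S2=34 S3=48 S4=48 blocked=[]
Op 3: conn=34 S1=69 S2=34 S3=48 S4=59 blocked=[]
Op 4: conn=46 S1=69 S2=34 S3=48 S4=59 blocked=[]
Op 5: conn=46 S1=69 S2=34 S3=71 S4=59 blocked=[]
Op 6: conn=46 S1=69 S2=34 S3=84 S4=59 blocked=[]
Op 7: conn=33 S1=69 S2=34 S3=71 S4=59 blocked=[]
Op 8: conn=33 S1=69 S2=55 S3=71 S4=59 blocked=[]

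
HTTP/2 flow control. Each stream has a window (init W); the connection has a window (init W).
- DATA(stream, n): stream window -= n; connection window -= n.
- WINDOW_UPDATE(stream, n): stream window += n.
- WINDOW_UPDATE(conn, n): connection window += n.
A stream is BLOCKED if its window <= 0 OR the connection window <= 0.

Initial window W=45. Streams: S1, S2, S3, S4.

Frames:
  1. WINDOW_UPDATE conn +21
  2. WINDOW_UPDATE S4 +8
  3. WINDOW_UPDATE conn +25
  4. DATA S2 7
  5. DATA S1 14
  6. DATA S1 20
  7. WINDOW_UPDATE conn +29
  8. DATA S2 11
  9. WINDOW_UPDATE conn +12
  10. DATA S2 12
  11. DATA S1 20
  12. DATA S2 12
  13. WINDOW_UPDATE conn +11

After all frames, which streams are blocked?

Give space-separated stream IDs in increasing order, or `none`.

Answer: S1

Derivation:
Op 1: conn=66 S1=45 S2=45 S3=45 S4=45 blocked=[]
Op 2: conn=66 S1=45 S2=45 S3=45 S4=53 blocked=[]
Op 3: conn=91 S1=45 S2=45 S3=45 S4=53 blocked=[]
Op 4: conn=84 S1=45 S2=38 S3=45 S4=53 blocked=[]
Op 5: conn=70 S1=31 S2=38 S3=45 S4=53 blocked=[]
Op 6: conn=50 S1=11 S2=38 S3=45 S4=53 blocked=[]
Op 7: conn=79 S1=11 S2=38 S3=45 S4=53 blocked=[]
Op 8: conn=68 S1=11 S2=27 S3=45 S4=53 blocked=[]
Op 9: conn=80 S1=11 S2=27 S3=45 S4=53 blocked=[]
Op 10: conn=68 S1=11 S2=15 S3=45 S4=53 blocked=[]
Op 11: conn=48 S1=-9 S2=15 S3=45 S4=53 blocked=[1]
Op 12: conn=36 S1=-9 S2=3 S3=45 S4=53 blocked=[1]
Op 13: conn=47 S1=-9 S2=3 S3=45 S4=53 blocked=[1]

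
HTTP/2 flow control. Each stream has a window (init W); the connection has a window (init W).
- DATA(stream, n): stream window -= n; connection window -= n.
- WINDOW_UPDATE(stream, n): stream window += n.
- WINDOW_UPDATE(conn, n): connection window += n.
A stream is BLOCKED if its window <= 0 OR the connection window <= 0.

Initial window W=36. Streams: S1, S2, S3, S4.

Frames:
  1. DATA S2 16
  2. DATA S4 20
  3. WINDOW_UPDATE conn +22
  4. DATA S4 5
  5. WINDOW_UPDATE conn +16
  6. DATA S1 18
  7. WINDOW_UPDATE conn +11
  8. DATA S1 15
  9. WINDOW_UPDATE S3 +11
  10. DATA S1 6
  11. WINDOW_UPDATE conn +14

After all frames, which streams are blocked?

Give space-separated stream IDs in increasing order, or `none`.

Op 1: conn=20 S1=36 S2=20 S3=36 S4=36 blocked=[]
Op 2: conn=0 S1=36 S2=20 S3=36 S4=16 blocked=[1, 2, 3, 4]
Op 3: conn=22 S1=36 S2=20 S3=36 S4=16 blocked=[]
Op 4: conn=17 S1=36 S2=20 S3=36 S4=11 blocked=[]
Op 5: conn=33 S1=36 S2=20 S3=36 S4=11 blocked=[]
Op 6: conn=15 S1=18 S2=20 S3=36 S4=11 blocked=[]
Op 7: conn=26 S1=18 S2=20 S3=36 S4=11 blocked=[]
Op 8: conn=11 S1=3 S2=20 S3=36 S4=11 blocked=[]
Op 9: conn=11 S1=3 S2=20 S3=47 S4=11 blocked=[]
Op 10: conn=5 S1=-3 S2=20 S3=47 S4=11 blocked=[1]
Op 11: conn=19 S1=-3 S2=20 S3=47 S4=11 blocked=[1]

Answer: S1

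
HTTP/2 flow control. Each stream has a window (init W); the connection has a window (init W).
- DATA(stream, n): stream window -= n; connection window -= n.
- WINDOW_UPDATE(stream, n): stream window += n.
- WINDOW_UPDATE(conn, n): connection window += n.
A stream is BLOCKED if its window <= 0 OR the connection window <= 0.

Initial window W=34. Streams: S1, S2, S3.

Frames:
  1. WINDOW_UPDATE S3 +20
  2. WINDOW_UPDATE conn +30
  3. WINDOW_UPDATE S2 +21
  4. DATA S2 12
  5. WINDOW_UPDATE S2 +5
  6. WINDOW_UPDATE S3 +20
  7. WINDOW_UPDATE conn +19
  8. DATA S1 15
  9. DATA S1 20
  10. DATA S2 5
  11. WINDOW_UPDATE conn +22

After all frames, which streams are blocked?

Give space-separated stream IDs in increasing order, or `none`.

Op 1: conn=34 S1=34 S2=34 S3=54 blocked=[]
Op 2: conn=64 S1=34 S2=34 S3=54 blocked=[]
Op 3: conn=64 S1=34 S2=55 S3=54 blocked=[]
Op 4: conn=52 S1=34 S2=43 S3=54 blocked=[]
Op 5: conn=52 S1=34 S2=48 S3=54 blocked=[]
Op 6: conn=52 S1=34 S2=48 S3=74 blocked=[]
Op 7: conn=71 S1=34 S2=48 S3=74 blocked=[]
Op 8: conn=56 S1=19 S2=48 S3=74 blocked=[]
Op 9: conn=36 S1=-1 S2=48 S3=74 blocked=[1]
Op 10: conn=31 S1=-1 S2=43 S3=74 blocked=[1]
Op 11: conn=53 S1=-1 S2=43 S3=74 blocked=[1]

Answer: S1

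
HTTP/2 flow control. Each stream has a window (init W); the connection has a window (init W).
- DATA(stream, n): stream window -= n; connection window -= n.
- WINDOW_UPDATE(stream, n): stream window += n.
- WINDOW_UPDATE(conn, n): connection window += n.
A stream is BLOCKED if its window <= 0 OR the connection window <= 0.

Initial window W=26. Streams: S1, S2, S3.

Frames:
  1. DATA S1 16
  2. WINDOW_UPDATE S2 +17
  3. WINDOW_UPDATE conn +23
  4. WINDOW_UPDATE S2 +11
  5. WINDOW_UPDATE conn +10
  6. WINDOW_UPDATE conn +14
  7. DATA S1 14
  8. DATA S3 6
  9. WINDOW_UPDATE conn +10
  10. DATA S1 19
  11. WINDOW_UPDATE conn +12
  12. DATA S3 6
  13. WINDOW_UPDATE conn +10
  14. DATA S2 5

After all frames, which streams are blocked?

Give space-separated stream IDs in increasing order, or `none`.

Answer: S1

Derivation:
Op 1: conn=10 S1=10 S2=26 S3=26 blocked=[]
Op 2: conn=10 S1=10 S2=43 S3=26 blocked=[]
Op 3: conn=33 S1=10 S2=43 S3=26 blocked=[]
Op 4: conn=33 S1=10 S2=54 S3=26 blocked=[]
Op 5: conn=43 S1=10 S2=54 S3=26 blocked=[]
Op 6: conn=57 S1=10 S2=54 S3=26 blocked=[]
Op 7: conn=43 S1=-4 S2=54 S3=26 blocked=[1]
Op 8: conn=37 S1=-4 S2=54 S3=20 blocked=[1]
Op 9: conn=47 S1=-4 S2=54 S3=20 blocked=[1]
Op 10: conn=28 S1=-23 S2=54 S3=20 blocked=[1]
Op 11: conn=40 S1=-23 S2=54 S3=20 blocked=[1]
Op 12: conn=34 S1=-23 S2=54 S3=14 blocked=[1]
Op 13: conn=44 S1=-23 S2=54 S3=14 blocked=[1]
Op 14: conn=39 S1=-23 S2=49 S3=14 blocked=[1]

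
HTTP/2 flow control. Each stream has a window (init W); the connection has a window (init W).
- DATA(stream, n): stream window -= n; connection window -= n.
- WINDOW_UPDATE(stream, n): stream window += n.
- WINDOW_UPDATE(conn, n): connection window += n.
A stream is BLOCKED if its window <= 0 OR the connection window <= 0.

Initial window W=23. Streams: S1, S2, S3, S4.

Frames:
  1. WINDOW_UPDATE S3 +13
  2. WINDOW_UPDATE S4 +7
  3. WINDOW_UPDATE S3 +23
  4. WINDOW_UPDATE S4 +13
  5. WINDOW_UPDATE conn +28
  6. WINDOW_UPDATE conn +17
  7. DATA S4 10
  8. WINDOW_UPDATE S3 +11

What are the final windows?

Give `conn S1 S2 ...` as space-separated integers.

Op 1: conn=23 S1=23 S2=23 S3=36 S4=23 blocked=[]
Op 2: conn=23 S1=23 S2=23 S3=36 S4=30 blocked=[]
Op 3: conn=23 S1=23 S2=23 S3=59 S4=30 blocked=[]
Op 4: conn=23 S1=23 S2=23 S3=59 S4=43 blocked=[]
Op 5: conn=51 S1=23 S2=23 S3=59 S4=43 blocked=[]
Op 6: conn=68 S1=23 S2=23 S3=59 S4=43 blocked=[]
Op 7: conn=58 S1=23 S2=23 S3=59 S4=33 blocked=[]
Op 8: conn=58 S1=23 S2=23 S3=70 S4=33 blocked=[]

Answer: 58 23 23 70 33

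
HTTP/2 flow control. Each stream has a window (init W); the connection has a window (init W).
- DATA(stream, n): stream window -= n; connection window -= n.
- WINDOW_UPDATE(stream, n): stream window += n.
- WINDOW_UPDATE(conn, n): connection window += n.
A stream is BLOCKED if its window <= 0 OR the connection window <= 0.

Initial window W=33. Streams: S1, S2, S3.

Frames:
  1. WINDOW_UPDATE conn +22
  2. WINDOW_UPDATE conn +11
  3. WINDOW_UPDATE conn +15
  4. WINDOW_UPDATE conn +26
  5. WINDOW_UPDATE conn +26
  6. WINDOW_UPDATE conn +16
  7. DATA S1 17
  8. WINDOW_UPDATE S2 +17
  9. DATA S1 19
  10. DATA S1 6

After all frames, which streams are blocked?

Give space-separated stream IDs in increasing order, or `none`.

Answer: S1

Derivation:
Op 1: conn=55 S1=33 S2=33 S3=33 blocked=[]
Op 2: conn=66 S1=33 S2=33 S3=33 blocked=[]
Op 3: conn=81 S1=33 S2=33 S3=33 blocked=[]
Op 4: conn=107 S1=33 S2=33 S3=33 blocked=[]
Op 5: conn=133 S1=33 S2=33 S3=33 blocked=[]
Op 6: conn=149 S1=33 S2=33 S3=33 blocked=[]
Op 7: conn=132 S1=16 S2=33 S3=33 blocked=[]
Op 8: conn=132 S1=16 S2=50 S3=33 blocked=[]
Op 9: conn=113 S1=-3 S2=50 S3=33 blocked=[1]
Op 10: conn=107 S1=-9 S2=50 S3=33 blocked=[1]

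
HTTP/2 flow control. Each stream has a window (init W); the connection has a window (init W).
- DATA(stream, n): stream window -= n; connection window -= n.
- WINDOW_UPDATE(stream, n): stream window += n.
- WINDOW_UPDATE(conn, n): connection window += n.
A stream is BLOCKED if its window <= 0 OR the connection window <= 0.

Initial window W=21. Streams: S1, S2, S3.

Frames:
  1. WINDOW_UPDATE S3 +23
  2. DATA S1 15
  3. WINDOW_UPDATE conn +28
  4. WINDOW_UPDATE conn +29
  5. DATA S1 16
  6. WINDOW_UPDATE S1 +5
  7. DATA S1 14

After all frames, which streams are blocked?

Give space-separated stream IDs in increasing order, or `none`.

Op 1: conn=21 S1=21 S2=21 S3=44 blocked=[]
Op 2: conn=6 S1=6 S2=21 S3=44 blocked=[]
Op 3: conn=34 S1=6 S2=21 S3=44 blocked=[]
Op 4: conn=63 S1=6 S2=21 S3=44 blocked=[]
Op 5: conn=47 S1=-10 S2=21 S3=44 blocked=[1]
Op 6: conn=47 S1=-5 S2=21 S3=44 blocked=[1]
Op 7: conn=33 S1=-19 S2=21 S3=44 blocked=[1]

Answer: S1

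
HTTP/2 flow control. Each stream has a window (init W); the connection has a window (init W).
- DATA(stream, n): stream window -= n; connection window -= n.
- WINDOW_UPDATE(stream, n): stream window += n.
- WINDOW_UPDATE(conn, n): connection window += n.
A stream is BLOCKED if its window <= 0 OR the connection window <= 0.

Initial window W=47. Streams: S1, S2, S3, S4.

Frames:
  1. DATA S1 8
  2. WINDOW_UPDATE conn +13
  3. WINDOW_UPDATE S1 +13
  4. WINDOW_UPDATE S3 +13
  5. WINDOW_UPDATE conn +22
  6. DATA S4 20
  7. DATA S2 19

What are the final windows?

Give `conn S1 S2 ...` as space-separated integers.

Op 1: conn=39 S1=39 S2=47 S3=47 S4=47 blocked=[]
Op 2: conn=52 S1=39 S2=47 S3=47 S4=47 blocked=[]
Op 3: conn=52 S1=52 S2=47 S3=47 S4=47 blocked=[]
Op 4: conn=52 S1=52 S2=47 S3=60 S4=47 blocked=[]
Op 5: conn=74 S1=52 S2=47 S3=60 S4=47 blocked=[]
Op 6: conn=54 S1=52 S2=47 S3=60 S4=27 blocked=[]
Op 7: conn=35 S1=52 S2=28 S3=60 S4=27 blocked=[]

Answer: 35 52 28 60 27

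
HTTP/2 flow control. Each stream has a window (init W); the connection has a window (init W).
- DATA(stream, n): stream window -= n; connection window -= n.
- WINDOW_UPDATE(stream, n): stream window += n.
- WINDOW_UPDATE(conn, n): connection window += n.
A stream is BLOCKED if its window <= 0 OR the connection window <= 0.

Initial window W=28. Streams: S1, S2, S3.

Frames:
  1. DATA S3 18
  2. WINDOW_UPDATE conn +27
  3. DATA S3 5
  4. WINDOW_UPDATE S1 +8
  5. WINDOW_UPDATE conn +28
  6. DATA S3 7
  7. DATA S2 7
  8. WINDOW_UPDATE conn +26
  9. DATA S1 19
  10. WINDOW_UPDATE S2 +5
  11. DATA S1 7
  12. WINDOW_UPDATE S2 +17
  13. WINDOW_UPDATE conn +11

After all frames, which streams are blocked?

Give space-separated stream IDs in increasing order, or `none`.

Answer: S3

Derivation:
Op 1: conn=10 S1=28 S2=28 S3=10 blocked=[]
Op 2: conn=37 S1=28 S2=28 S3=10 blocked=[]
Op 3: conn=32 S1=28 S2=28 S3=5 blocked=[]
Op 4: conn=32 S1=36 S2=28 S3=5 blocked=[]
Op 5: conn=60 S1=36 S2=28 S3=5 blocked=[]
Op 6: conn=53 S1=36 S2=28 S3=-2 blocked=[3]
Op 7: conn=46 S1=36 S2=21 S3=-2 blocked=[3]
Op 8: conn=72 S1=36 S2=21 S3=-2 blocked=[3]
Op 9: conn=53 S1=17 S2=21 S3=-2 blocked=[3]
Op 10: conn=53 S1=17 S2=26 S3=-2 blocked=[3]
Op 11: conn=46 S1=10 S2=26 S3=-2 blocked=[3]
Op 12: conn=46 S1=10 S2=43 S3=-2 blocked=[3]
Op 13: conn=57 S1=10 S2=43 S3=-2 blocked=[3]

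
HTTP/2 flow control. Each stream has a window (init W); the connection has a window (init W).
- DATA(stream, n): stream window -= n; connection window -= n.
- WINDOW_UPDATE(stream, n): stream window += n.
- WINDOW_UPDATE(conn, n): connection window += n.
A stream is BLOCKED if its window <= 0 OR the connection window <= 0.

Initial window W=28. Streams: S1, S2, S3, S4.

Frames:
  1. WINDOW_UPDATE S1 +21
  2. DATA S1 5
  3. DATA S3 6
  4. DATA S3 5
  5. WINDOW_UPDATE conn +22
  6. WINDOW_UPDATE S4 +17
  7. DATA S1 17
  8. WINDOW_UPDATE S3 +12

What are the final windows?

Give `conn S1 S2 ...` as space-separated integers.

Answer: 17 27 28 29 45

Derivation:
Op 1: conn=28 S1=49 S2=28 S3=28 S4=28 blocked=[]
Op 2: conn=23 S1=44 S2=28 S3=28 S4=28 blocked=[]
Op 3: conn=17 S1=44 S2=28 S3=22 S4=28 blocked=[]
Op 4: conn=12 S1=44 S2=28 S3=17 S4=28 blocked=[]
Op 5: conn=34 S1=44 S2=28 S3=17 S4=28 blocked=[]
Op 6: conn=34 S1=44 S2=28 S3=17 S4=45 blocked=[]
Op 7: conn=17 S1=27 S2=28 S3=17 S4=45 blocked=[]
Op 8: conn=17 S1=27 S2=28 S3=29 S4=45 blocked=[]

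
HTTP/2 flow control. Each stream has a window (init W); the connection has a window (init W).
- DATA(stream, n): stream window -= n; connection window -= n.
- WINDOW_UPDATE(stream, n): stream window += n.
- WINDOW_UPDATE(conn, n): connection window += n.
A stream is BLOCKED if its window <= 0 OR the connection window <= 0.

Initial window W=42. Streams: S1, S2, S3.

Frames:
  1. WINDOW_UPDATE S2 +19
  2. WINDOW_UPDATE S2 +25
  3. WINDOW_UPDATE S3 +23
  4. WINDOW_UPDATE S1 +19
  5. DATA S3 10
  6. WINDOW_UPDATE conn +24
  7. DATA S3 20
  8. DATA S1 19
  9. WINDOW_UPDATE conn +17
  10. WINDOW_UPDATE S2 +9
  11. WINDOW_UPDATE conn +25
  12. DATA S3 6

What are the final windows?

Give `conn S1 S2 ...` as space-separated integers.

Answer: 53 42 95 29

Derivation:
Op 1: conn=42 S1=42 S2=61 S3=42 blocked=[]
Op 2: conn=42 S1=42 S2=86 S3=42 blocked=[]
Op 3: conn=42 S1=42 S2=86 S3=65 blocked=[]
Op 4: conn=42 S1=61 S2=86 S3=65 blocked=[]
Op 5: conn=32 S1=61 S2=86 S3=55 blocked=[]
Op 6: conn=56 S1=61 S2=86 S3=55 blocked=[]
Op 7: conn=36 S1=61 S2=86 S3=35 blocked=[]
Op 8: conn=17 S1=42 S2=86 S3=35 blocked=[]
Op 9: conn=34 S1=42 S2=86 S3=35 blocked=[]
Op 10: conn=34 S1=42 S2=95 S3=35 blocked=[]
Op 11: conn=59 S1=42 S2=95 S3=35 blocked=[]
Op 12: conn=53 S1=42 S2=95 S3=29 blocked=[]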